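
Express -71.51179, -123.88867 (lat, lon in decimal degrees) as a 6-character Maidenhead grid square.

Shift to the Maidenhead origin (180°W, 90°S): lon 56.1113, lat 18.4882.
Field (20°×10°, letters A–R): lon ⌊56.1113/20⌋ = 2 → C; lat ⌊18.4882/10⌋ = 1 → B.
Square (2°×1°, digits 0–9): lon ⌊16.1113/2⌋ = 8; lat ⌊8.4882/1⌋ = 8.
Subsquare (5′×2.5′, letters a–x): lon ⌊0.1113/0.0833333⌋ = 1 → b; lat ⌊0.4882/0.0416667⌋ = 11 → l.

CB88bl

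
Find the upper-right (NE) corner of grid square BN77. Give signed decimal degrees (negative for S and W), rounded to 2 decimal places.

48.00, -144.00

Field B=1, N=13: +1·20° lon, +13·10° lat → SW at lon -160°, lat 40°.
Square 7, 7: +7·2° lon, +7·1° lat → SW at lon -146°, lat 47°.
Cell spans 2° lon × 1° lat. NE corner is SW corner plus one full cell.
latitude 48.00, longitude -144.00.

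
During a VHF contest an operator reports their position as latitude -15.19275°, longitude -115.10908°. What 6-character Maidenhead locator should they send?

Shift to the Maidenhead origin (180°W, 90°S): lon 64.8909, lat 74.8072.
Field: lon ⌊64.8909/20⌋ = 3 → D; lat ⌊74.8072/10⌋ = 7 → H.
Square: lon ⌊4.8909/2⌋ = 2; lat ⌊4.8072/1⌋ = 4.
Subsquare: lon ⌊0.8909/0.0833333⌋ = 10 → k; lat ⌊0.8072/0.0416667⌋ = 19 → t.

DH24kt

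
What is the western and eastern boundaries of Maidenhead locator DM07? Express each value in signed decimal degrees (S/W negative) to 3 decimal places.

Field D=3, M=12: +3·20° lon, +12·10° lat → SW at lon -120°, lat 30°.
Square 0, 7: +0·2° lon, +7·1° lat → SW at lon -120°, lat 37°.
Cell spans 2° lon × 1° lat.
west -120.000, east -118.000.

-120.000, -118.000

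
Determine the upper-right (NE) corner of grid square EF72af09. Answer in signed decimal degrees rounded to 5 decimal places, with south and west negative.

Field E=4, F=5: +4·20° lon, +5·10° lat → SW at lon -100°, lat -40°.
Square 7, 2: +7·2° lon, +2·1° lat → SW at lon -86°, lat -38°.
Subsquare a=0, f=5: +0·0.0833333° lon, +5·0.0416667° lat → SW at lon -86°, lat -37.7917°.
Extended square 0, 9: +0·0.00833333° lon, +9·0.00416667° lat → SW at lon -86°, lat -37.7542°.
Cell spans 0.00833333° lon × 0.00416667° lat. NE corner is SW corner plus one full cell.
latitude -37.75000, longitude -85.99167.

-37.75000, -85.99167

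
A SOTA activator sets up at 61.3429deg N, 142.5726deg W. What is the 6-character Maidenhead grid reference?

Add 180° to longitude and 90° to latitude: 37.4274, 151.3429.
Field (20°×10°, letters A–R): lon ⌊37.4274/20⌋ = 1 → B; lat ⌊151.3429/10⌋ = 15 → P.
Square (2°×1°, digits 0–9): lon ⌊17.4274/2⌋ = 8; lat ⌊1.3429/1⌋ = 1.
Subsquare (5′×2.5′, letters a–x): lon ⌊1.4274/0.0833333⌋ = 17 → r; lat ⌊0.3429/0.0416667⌋ = 8 → i.

BP81ri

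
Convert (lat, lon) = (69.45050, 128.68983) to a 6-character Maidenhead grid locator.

PP49ik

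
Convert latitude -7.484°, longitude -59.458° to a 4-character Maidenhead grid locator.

GI02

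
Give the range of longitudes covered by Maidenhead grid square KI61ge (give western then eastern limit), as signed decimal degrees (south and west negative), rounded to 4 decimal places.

32.5000, 32.5833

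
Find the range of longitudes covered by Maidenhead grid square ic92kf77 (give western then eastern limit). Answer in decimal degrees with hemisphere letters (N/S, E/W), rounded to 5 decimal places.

1.10833° W, 1.10000° W

Field I=8, C=2: +8·20° lon, +2·10° lat → SW at lon -20°, lat -70°.
Square 9, 2: +9·2° lon, +2·1° lat → SW at lon -2°, lat -68°.
Subsquare k=10, f=5: +10·0.0833333° lon, +5·0.0416667° lat → SW at lon -1.16667°, lat -67.7917°.
Extended square 7, 7: +7·0.00833333° lon, +7·0.00416667° lat → SW at lon -1.10833°, lat -67.7625°.
Cell spans 0.00833333° lon × 0.00416667° lat.
west 1.10833° W, east 1.10000° W.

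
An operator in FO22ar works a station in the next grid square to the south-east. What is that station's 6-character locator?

FO22bq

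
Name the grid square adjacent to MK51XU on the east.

MK61au

Longitude subsquare x = 23; +1 → 24, wraps to 0 = a, carry into square.
Longitude square 5; +1 → 6.
The latitude characters are unchanged.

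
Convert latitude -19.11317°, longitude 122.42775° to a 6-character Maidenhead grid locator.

Shift to the Maidenhead origin (180°W, 90°S): lon 302.4278, lat 70.8868.
Field: lon ⌊302.4278/20⌋ = 15 → P; lat ⌊70.8868/10⌋ = 7 → H.
Square: lon ⌊2.4278/2⌋ = 1; lat ⌊0.8868/1⌋ = 0.
Subsquare: lon ⌊0.4278/0.0833333⌋ = 5 → f; lat ⌊0.8868/0.0416667⌋ = 21 → v.

PH10fv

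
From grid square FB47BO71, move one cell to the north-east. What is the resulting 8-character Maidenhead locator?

FB47bo82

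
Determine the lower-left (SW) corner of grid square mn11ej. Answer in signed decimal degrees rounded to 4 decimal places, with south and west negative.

41.3750, 62.3333

Field M=12, N=13: +12·20° lon, +13·10° lat → SW at lon 60°, lat 40°.
Square 1, 1: +1·2° lon, +1·1° lat → SW at lon 62°, lat 41°.
Subsquare e=4, j=9: +4·0.0833333° lon, +9·0.0416667° lat → SW at lon 62.3333°, lat 41.375°.
latitude 41.3750, longitude 62.3333.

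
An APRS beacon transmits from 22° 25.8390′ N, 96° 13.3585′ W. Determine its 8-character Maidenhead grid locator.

EL12vk33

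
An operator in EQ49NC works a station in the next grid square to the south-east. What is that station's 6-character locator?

Longitude subsquare n = 13; +1 → 14 = o.
Latitude subsquare c = 2; −1 → 1 = b.

EQ49ob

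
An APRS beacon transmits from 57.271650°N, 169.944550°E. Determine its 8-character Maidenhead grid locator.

RO47xg35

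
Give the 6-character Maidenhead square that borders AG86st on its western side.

Longitude subsquare s = 18; −1 → 17 = r.
The latitude characters are unchanged.

AG86rt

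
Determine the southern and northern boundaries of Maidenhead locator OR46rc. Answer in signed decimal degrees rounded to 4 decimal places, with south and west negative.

86.0833, 86.1250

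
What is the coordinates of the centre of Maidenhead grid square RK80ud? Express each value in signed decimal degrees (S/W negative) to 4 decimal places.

10.1458, 177.7083

Field R=17, K=10: +17·20° lon, +10·10° lat → SW at lon 160°, lat 10°.
Square 8, 0: +8·2° lon, +0·1° lat → SW at lon 176°, lat 10°.
Subsquare u=20, d=3: +20·0.0833333° lon, +3·0.0416667° lat → SW at lon 177.667°, lat 10.125°.
Cell spans 0.0833333° lon × 0.0416667° lat. Centre is SW corner plus half of each.
latitude 10.1458, longitude 177.7083.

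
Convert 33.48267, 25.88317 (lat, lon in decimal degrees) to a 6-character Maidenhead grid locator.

KM23wl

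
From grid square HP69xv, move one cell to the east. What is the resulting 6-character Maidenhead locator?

Longitude subsquare x = 23; +1 → 24, wraps to 0 = a, carry into square.
Longitude square 6; +1 → 7.
The latitude characters are unchanged.

HP79av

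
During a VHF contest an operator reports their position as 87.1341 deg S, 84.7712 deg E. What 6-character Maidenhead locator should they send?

NA22ju

Add 180° to longitude and 90° to latitude: 264.7712, 2.8659.
Field (20°×10°, letters A–R): 264.7712/20 → 13 → N, 2.8659/10 → 0 → A; chars NA.
Square (2°×1°, digits 0–9): 4.7712/2 → 2, 2.8659/1 → 2; chars 22.
Subsquare (5′×2.5′, letters a–x): 0.7712/0.0833333 → 9 → j, 0.8659/0.0416667 → 20 → u; chars ju.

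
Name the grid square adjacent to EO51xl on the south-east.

EO61ak

Longitude subsquare x = 23; +1 → 24, wraps to 0 = a, carry into square.
Longitude square 5; +1 → 6.
Latitude subsquare l = 11; −1 → 10 = k.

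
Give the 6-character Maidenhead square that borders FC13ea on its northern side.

FC13eb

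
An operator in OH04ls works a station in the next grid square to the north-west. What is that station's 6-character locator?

Longitude subsquare l = 11; −1 → 10 = k.
Latitude subsquare s = 18; +1 → 19 = t.

OH04kt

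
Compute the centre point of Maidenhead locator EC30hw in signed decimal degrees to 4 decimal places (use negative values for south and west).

-69.0625, -93.3750

Field E=4, C=2: +4·20° lon, +2·10° lat → SW at lon -100°, lat -70°.
Square 3, 0: +3·2° lon, +0·1° lat → SW at lon -94°, lat -70°.
Subsquare h=7, w=22: +7·0.0833333° lon, +22·0.0416667° lat → SW at lon -93.4167°, lat -69.0833°.
Cell spans 0.0833333° lon × 0.0416667° lat. Centre is SW corner plus half of each.
latitude -69.0625, longitude -93.3750.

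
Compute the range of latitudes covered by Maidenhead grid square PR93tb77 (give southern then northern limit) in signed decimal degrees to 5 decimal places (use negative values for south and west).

83.07083, 83.07500

Field P=15, R=17: +15·20° lon, +17·10° lat → SW at lon 120°, lat 80°.
Square 9, 3: +9·2° lon, +3·1° lat → SW at lon 138°, lat 83°.
Subsquare t=19, b=1: +19·0.0833333° lon, +1·0.0416667° lat → SW at lon 139.583°, lat 83.0417°.
Extended square 7, 7: +7·0.00833333° lon, +7·0.00416667° lat → SW at lon 139.642°, lat 83.0708°.
Cell spans 0.00833333° lon × 0.00416667° lat.
south 83.07083, north 83.07500.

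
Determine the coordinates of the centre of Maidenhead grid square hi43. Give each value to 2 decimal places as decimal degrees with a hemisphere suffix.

6.50° S, 31.00° W

Field H=7, I=8: +7·20° lon, +8·10° lat → SW at lon -40°, lat -10°.
Square 4, 3: +4·2° lon, +3·1° lat → SW at lon -32°, lat -7°.
Cell spans 2° lon × 1° lat. Centre is SW corner plus half of each.
latitude 6.50° S, longitude 31.00° W.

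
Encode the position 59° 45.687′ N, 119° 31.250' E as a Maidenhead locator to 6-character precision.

OO99ss

Offset from 180°W / 90°S: lon 299.5208°, lat 149.7614°.
Field (20°×10°, letters A–R): lon ⌊299.5208/20⌋ = 14 → O; lat ⌊149.7614/10⌋ = 14 → O.
Square (2°×1°, digits 0–9): lon ⌊19.5208/2⌋ = 9; lat ⌊9.7614/1⌋ = 9.
Subsquare (5′×2.5′, letters a–x): lon ⌊1.5208/0.0833333⌋ = 18 → s; lat ⌊0.7614/0.0416667⌋ = 18 → s.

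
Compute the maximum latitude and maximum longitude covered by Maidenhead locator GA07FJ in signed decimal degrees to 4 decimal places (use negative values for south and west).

-82.5833, -59.5000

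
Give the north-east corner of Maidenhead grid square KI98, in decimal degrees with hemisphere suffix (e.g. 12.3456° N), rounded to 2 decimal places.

Field K=10, I=8: +10·20° lon, +8·10° lat → SW at lon 20°, lat -10°.
Square 9, 8: +9·2° lon, +8·1° lat → SW at lon 38°, lat -2°.
Cell spans 2° lon × 1° lat. NE corner is SW corner plus one full cell.
latitude 1.00° S, longitude 40.00° E.

1.00° S, 40.00° E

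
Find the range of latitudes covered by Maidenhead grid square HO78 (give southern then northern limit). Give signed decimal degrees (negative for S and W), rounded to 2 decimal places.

58.00, 59.00

Field H=7, O=14: +7·20° lon, +14·10° lat → SW at lon -40°, lat 50°.
Square 7, 8: +7·2° lon, +8·1° lat → SW at lon -26°, lat 58°.
Cell spans 2° lon × 1° lat.
south 58.00, north 59.00.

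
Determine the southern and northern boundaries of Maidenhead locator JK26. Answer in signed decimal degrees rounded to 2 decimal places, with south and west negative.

16.00, 17.00

Field J=9, K=10: +9·20° lon, +10·10° lat → SW at lon 0°, lat 10°.
Square 2, 6: +2·2° lon, +6·1° lat → SW at lon 4°, lat 16°.
Cell spans 2° lon × 1° lat.
south 16.00, north 17.00.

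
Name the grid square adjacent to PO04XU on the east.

PO14au

Longitude subsquare x = 23; +1 → 24, wraps to 0 = a, carry into square.
Longitude square 0; +1 → 1.
The latitude characters are unchanged.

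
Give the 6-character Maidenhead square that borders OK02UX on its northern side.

OK03ua

Latitude subsquare x = 23; +1 → 24, wraps to 0 = a, carry into square.
Latitude square 2; +1 → 3.
The longitude characters are unchanged.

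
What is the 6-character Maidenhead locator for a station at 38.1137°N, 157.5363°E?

Add 180° to longitude and 90° to latitude: 337.5363, 128.1137.
Field: lon ⌊337.5363/20⌋ = 16 → Q; lat ⌊128.1137/10⌋ = 12 → M.
Square: lon ⌊17.5363/2⌋ = 8; lat ⌊8.1137/1⌋ = 8.
Subsquare: lon ⌊1.5363/0.0833333⌋ = 18 → s; lat ⌊0.1137/0.0416667⌋ = 2 → c.

QM88sc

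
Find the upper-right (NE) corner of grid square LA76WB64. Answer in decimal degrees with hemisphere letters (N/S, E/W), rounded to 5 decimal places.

Field L=11, A=0: +11·20° lon, +0·10° lat → SW at lon 40°, lat -90°.
Square 7, 6: +7·2° lon, +6·1° lat → SW at lon 54°, lat -84°.
Subsquare w=22, b=1: +22·0.0833333° lon, +1·0.0416667° lat → SW at lon 55.8333°, lat -83.9583°.
Extended square 6, 4: +6·0.00833333° lon, +4·0.00416667° lat → SW at lon 55.8833°, lat -83.9417°.
Cell spans 0.00833333° lon × 0.00416667° lat. NE corner is SW corner plus one full cell.
latitude 83.93750° S, longitude 55.89167° E.

83.93750° S, 55.89167° E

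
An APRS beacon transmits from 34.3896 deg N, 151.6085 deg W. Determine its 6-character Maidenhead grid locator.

Add 180° to longitude and 90° to latitude: 28.3915, 124.3896.
Field: lon ⌊28.3915/20⌋ = 1 → B; lat ⌊124.3896/10⌋ = 12 → M.
Square: lon ⌊8.3915/2⌋ = 4; lat ⌊4.3896/1⌋ = 4.
Subsquare: lon ⌊0.3915/0.0833333⌋ = 4 → e; lat ⌊0.3896/0.0416667⌋ = 9 → j.

BM44ej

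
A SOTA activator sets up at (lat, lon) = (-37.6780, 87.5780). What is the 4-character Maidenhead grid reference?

NF32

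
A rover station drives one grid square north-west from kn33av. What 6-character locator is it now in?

KN23xw

Longitude subsquare a = 0; −1 → -1, wraps to 23 = x, carry into square.
Longitude square 3; −1 → 2.
Latitude subsquare v = 21; +1 → 22 = w.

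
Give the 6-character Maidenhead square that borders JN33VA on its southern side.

JN32vx

Latitude subsquare a = 0; −1 → -1, wraps to 23 = x, carry into square.
Latitude square 3; −1 → 2.
The longitude characters are unchanged.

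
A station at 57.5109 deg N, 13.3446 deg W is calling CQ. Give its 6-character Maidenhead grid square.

IO37hm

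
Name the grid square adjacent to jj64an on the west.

JJ54xn

Longitude subsquare a = 0; −1 → -1, wraps to 23 = x, carry into square.
Longitude square 6; −1 → 5.
The latitude characters are unchanged.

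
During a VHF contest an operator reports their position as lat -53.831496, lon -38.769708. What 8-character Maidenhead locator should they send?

Add 180° to longitude and 90° to latitude: 141.23029, 36.16850.
Field (20°×10°, letters A–R): lon ⌊141.23029/20⌋ = 7 → H; lat ⌊36.16850/10⌋ = 3 → D.
Square (2°×1°, digits 0–9): lon ⌊1.23029/2⌋ = 0; lat ⌊6.16850/1⌋ = 6.
Subsquare (5′×2.5′, letters a–x): lon ⌊1.23029/0.0833333⌋ = 14 → o; lat ⌊0.16850/0.0416667⌋ = 4 → e.
Extended square (30″×15″, digits 0–9): lon ⌊0.06363/0.00833333⌋ = 7; lat ⌊0.00184/0.00416667⌋ = 0.

HD06oe70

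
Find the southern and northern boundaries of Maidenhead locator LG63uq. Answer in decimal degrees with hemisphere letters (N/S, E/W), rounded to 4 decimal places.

26.3333° S, 26.2917° S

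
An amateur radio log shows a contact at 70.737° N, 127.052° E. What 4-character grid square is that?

Add 180° to longitude and 90° to latitude: 307.05, 160.74.
Field: lon ⌊307.05/20⌋ = 15 → P; lat ⌊160.74/10⌋ = 16 → Q.
Square: lon ⌊7.05/2⌋ = 3; lat ⌊0.74/1⌋ = 0.

PQ30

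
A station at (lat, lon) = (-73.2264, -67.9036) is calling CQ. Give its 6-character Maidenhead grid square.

FB66bs

Shift to the Maidenhead origin (180°W, 90°S): lon 112.0964, lat 16.7736.
Field: lon ⌊112.0964/20⌋ = 5 → F; lat ⌊16.7736/10⌋ = 1 → B.
Square: lon ⌊12.0964/2⌋ = 6; lat ⌊6.7736/1⌋ = 6.
Subsquare: lon ⌊0.0964/0.0833333⌋ = 1 → b; lat ⌊0.7736/0.0416667⌋ = 18 → s.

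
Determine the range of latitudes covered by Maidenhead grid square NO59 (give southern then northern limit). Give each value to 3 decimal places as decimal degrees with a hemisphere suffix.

59.000° N, 60.000° N

Field N=13, O=14: +13·20° lon, +14·10° lat → SW at lon 80°, lat 50°.
Square 5, 9: +5·2° lon, +9·1° lat → SW at lon 90°, lat 59°.
Cell spans 2° lon × 1° lat.
south 59.000° N, north 60.000° N.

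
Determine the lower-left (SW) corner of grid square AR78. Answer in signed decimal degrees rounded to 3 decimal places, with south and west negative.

Field A=0, R=17: +0·20° lon, +17·10° lat → SW at lon -180°, lat 80°.
Square 7, 8: +7·2° lon, +8·1° lat → SW at lon -166°, lat 88°.
latitude 88.000, longitude -166.000.

88.000, -166.000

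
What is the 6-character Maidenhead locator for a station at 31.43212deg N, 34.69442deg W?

HM21pk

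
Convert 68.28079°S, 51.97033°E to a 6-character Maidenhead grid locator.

Add 180° to longitude and 90° to latitude: 231.9703, 21.7192.
Field (20°×10°, letters A–R): 231.9703/20 → 11 → L, 21.7192/10 → 2 → C; chars LC.
Square (2°×1°, digits 0–9): 11.9703/2 → 5, 1.7192/1 → 1; chars 51.
Subsquare (5′×2.5′, letters a–x): 1.9703/0.0833333 → 23 → x, 0.7192/0.0416667 → 17 → r; chars xr.

LC51xr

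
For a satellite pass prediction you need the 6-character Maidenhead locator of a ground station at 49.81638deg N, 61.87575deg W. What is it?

Add 180° to longitude and 90° to latitude: 118.1243, 139.8164.
Field: 118.1243/20 → 5 → F, 139.8164/10 → 13 → N; chars FN.
Square: 18.1243/2 → 9, 9.8164/1 → 9; chars 99.
Subsquare: 0.1243/0.0833333 → 1 → b, 0.8164/0.0416667 → 19 → t; chars bt.

FN99bt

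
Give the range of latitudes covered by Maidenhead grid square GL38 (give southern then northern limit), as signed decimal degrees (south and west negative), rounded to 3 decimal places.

Field G=6, L=11: +6·20° lon, +11·10° lat → SW at lon -60°, lat 20°.
Square 3, 8: +3·2° lon, +8·1° lat → SW at lon -54°, lat 28°.
Cell spans 2° lon × 1° lat.
south 28.000, north 29.000.

28.000, 29.000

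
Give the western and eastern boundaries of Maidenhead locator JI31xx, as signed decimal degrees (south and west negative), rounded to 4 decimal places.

7.9167, 8.0000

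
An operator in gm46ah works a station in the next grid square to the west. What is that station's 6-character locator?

Longitude subsquare a = 0; −1 → -1, wraps to 23 = x, carry into square.
Longitude square 4; −1 → 3.
The latitude characters are unchanged.

GM36xh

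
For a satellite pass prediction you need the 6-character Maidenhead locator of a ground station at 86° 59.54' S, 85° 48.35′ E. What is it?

NA23va

Shift to the Maidenhead origin (180°W, 90°S): lon 265.8058, lat 3.0077.
Field: lon ⌊265.8058/20⌋ = 13 → N; lat ⌊3.0077/10⌋ = 0 → A.
Square: lon ⌊5.8058/2⌋ = 2; lat ⌊3.0077/1⌋ = 3.
Subsquare: lon ⌊1.8058/0.0833333⌋ = 21 → v; lat ⌊0.0077/0.0416667⌋ = 0 → a.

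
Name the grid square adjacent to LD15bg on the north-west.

Longitude subsquare b = 1; −1 → 0 = a.
Latitude subsquare g = 6; +1 → 7 = h.

LD15ah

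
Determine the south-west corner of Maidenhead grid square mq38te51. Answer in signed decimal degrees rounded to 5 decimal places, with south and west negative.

Field M=12, Q=16: +12·20° lon, +16·10° lat → SW at lon 60°, lat 70°.
Square 3, 8: +3·2° lon, +8·1° lat → SW at lon 66°, lat 78°.
Subsquare t=19, e=4: +19·0.0833333° lon, +4·0.0416667° lat → SW at lon 67.5833°, lat 78.1667°.
Extended square 5, 1: +5·0.00833333° lon, +1·0.00416667° lat → SW at lon 67.625°, lat 78.1708°.
latitude 78.17083, longitude 67.62500.

78.17083, 67.62500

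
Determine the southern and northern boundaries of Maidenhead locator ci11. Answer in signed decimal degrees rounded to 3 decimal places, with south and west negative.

Field C=2, I=8: +2·20° lon, +8·10° lat → SW at lon -140°, lat -10°.
Square 1, 1: +1·2° lon, +1·1° lat → SW at lon -138°, lat -9°.
Cell spans 2° lon × 1° lat.
south -9.000, north -8.000.

-9.000, -8.000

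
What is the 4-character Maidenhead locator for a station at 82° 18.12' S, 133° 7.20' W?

CA37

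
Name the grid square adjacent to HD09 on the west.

GD99

Longitude square 0; −1 → -1, wraps to 9, carry into field.
Longitude field H = 7; −1 → 6 = G.
The latitude characters are unchanged.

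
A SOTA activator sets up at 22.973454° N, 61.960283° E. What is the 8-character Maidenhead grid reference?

ML02xx53

Add 180° to longitude and 90° to latitude: 241.96028, 112.97345.
Field: 241.96028/20 → 12 → M, 112.97345/10 → 11 → L; chars ML.
Square: 1.96028/2 → 0, 2.97345/1 → 2; chars 02.
Subsquare: 1.96028/0.0833333 → 23 → x, 0.97345/0.0416667 → 23 → x; chars xx.
Extended square: 0.04362/0.00833333 → 5, 0.01512/0.00416667 → 3; chars 53.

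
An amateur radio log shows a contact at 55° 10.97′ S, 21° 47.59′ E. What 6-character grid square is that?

Add 180° to longitude and 90° to latitude: 201.7932, 34.8172.
Field: lon ⌊201.7932/20⌋ = 10 → K; lat ⌊34.8172/10⌋ = 3 → D.
Square: lon ⌊1.7932/2⌋ = 0; lat ⌊4.8172/1⌋ = 4.
Subsquare: lon ⌊1.7932/0.0833333⌋ = 21 → v; lat ⌊0.8172/0.0416667⌋ = 19 → t.

KD04vt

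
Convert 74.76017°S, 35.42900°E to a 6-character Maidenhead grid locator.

Shift to the Maidenhead origin (180°W, 90°S): lon 215.4290, lat 15.2398.
Field: 215.4290/20 → 10 → K, 15.2398/10 → 1 → B; chars KB.
Square: 15.4290/2 → 7, 5.2398/1 → 5; chars 75.
Subsquare: 1.4290/0.0833333 → 17 → r, 0.2398/0.0416667 → 5 → f; chars rf.

KB75rf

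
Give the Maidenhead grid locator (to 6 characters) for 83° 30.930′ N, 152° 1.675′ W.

Offset from 180°W / 90°S: lon 27.9721°, lat 173.5155°.
Field: 27.9721/20 → 1 → B, 173.5155/10 → 17 → R; chars BR.
Square: 7.9721/2 → 3, 3.5155/1 → 3; chars 33.
Subsquare: 1.9721/0.0833333 → 23 → x, 0.5155/0.0416667 → 12 → m; chars xm.

BR33xm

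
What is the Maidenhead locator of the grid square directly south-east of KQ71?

KQ80

Longitude square 7; +1 → 8.
Latitude square 1; −1 → 0.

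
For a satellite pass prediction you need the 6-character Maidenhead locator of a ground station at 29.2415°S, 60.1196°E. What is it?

Offset from 180°W / 90°S: lon 240.1196°, lat 60.7585°.
Field (20°×10°, letters A–R): lon ⌊240.1196/20⌋ = 12 → M; lat ⌊60.7585/10⌋ = 6 → G.
Square (2°×1°, digits 0–9): lon ⌊0.1196/2⌋ = 0; lat ⌊0.7585/1⌋ = 0.
Subsquare (5′×2.5′, letters a–x): lon ⌊0.1196/0.0833333⌋ = 1 → b; lat ⌊0.7585/0.0416667⌋ = 18 → s.

MG00bs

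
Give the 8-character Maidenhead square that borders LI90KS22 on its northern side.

LI90ks23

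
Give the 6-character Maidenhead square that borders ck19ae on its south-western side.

CK09xd

Longitude subsquare a = 0; −1 → -1, wraps to 23 = x, carry into square.
Longitude square 1; −1 → 0.
Latitude subsquare e = 4; −1 → 3 = d.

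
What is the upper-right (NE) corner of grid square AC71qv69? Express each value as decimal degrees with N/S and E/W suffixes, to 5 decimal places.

68.08333° S, 164.60833° W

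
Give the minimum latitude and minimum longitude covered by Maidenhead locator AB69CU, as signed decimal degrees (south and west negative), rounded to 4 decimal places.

-70.1667, -167.8333

Field A=0, B=1: +0·20° lon, +1·10° lat → SW at lon -180°, lat -80°.
Square 6, 9: +6·2° lon, +9·1° lat → SW at lon -168°, lat -71°.
Subsquare c=2, u=20: +2·0.0833333° lon, +20·0.0416667° lat → SW at lon -167.833°, lat -70.1667°.
latitude -70.1667, longitude -167.8333.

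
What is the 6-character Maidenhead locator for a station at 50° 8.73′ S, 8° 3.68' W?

Shift to the Maidenhead origin (180°W, 90°S): lon 171.9387, lat 39.8545.
Field (20°×10°, letters A–R): 171.9387/20 → 8 → I, 39.8545/10 → 3 → D; chars ID.
Square (2°×1°, digits 0–9): 11.9387/2 → 5, 9.8545/1 → 9; chars 59.
Subsquare (5′×2.5′, letters a–x): 1.9387/0.0833333 → 23 → x, 0.8545/0.0416667 → 20 → u; chars xu.

ID59xu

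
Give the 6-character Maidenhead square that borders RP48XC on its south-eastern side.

RP58ab

Longitude subsquare x = 23; +1 → 24, wraps to 0 = a, carry into square.
Longitude square 4; +1 → 5.
Latitude subsquare c = 2; −1 → 1 = b.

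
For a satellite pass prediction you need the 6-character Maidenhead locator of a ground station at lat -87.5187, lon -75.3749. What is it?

FA22hl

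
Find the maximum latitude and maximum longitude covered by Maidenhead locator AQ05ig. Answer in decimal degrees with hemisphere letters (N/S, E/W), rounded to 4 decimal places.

Field A=0, Q=16: +0·20° lon, +16·10° lat → SW at lon -180°, lat 70°.
Square 0, 5: +0·2° lon, +5·1° lat → SW at lon -180°, lat 75°.
Subsquare i=8, g=6: +8·0.0833333° lon, +6·0.0416667° lat → SW at lon -179.333°, lat 75.25°.
Cell spans 0.0833333° lon × 0.0416667° lat. NE corner is SW corner plus one full cell.
latitude 75.2917° N, longitude 179.2500° W.

75.2917° N, 179.2500° W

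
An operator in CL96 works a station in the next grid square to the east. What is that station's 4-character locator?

Longitude square 9; +1 → 10, wraps to 0, carry into field.
Longitude field C = 2; +1 → 3 = D.
The latitude characters are unchanged.

DL06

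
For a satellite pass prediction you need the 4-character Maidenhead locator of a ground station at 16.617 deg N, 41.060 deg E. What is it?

Shift to the Maidenhead origin (180°W, 90°S): lon 221.06, lat 106.62.
Field: lon ⌊221.06/20⌋ = 11 → L; lat ⌊106.62/10⌋ = 10 → K.
Square: lon ⌊1.06/2⌋ = 0; lat ⌊6.62/1⌋ = 6.

LK06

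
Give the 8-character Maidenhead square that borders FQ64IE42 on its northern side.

FQ64ie43

Latitude extended square 2; +1 → 3.
The longitude characters are unchanged.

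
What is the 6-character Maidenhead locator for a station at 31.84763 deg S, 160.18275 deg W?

AF98vd

Shift to the Maidenhead origin (180°W, 90°S): lon 19.8173, lat 58.1524.
Field: 19.8173/20 → 0 → A, 58.1524/10 → 5 → F; chars AF.
Square: 19.8173/2 → 9, 8.1524/1 → 8; chars 98.
Subsquare: 1.8173/0.0833333 → 21 → v, 0.1524/0.0416667 → 3 → d; chars vd.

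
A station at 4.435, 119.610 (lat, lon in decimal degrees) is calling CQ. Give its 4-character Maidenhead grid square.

OJ94

Shift to the Maidenhead origin (180°W, 90°S): lon 299.61, lat 94.44.
Field: 299.61/20 → 14 → O, 94.44/10 → 9 → J; chars OJ.
Square: 19.61/2 → 9, 4.44/1 → 4; chars 94.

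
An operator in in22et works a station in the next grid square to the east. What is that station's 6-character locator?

IN22ft

Longitude subsquare e = 4; +1 → 5 = f.
The latitude characters are unchanged.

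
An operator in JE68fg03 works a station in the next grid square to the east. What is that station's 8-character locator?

Longitude extended square 0; +1 → 1.
The latitude characters are unchanged.

JE68fg13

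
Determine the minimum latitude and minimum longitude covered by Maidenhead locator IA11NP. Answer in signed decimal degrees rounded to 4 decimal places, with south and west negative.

Field I=8, A=0: +8·20° lon, +0·10° lat → SW at lon -20°, lat -90°.
Square 1, 1: +1·2° lon, +1·1° lat → SW at lon -18°, lat -89°.
Subsquare n=13, p=15: +13·0.0833333° lon, +15·0.0416667° lat → SW at lon -16.9167°, lat -88.375°.
latitude -88.3750, longitude -16.9167.

-88.3750, -16.9167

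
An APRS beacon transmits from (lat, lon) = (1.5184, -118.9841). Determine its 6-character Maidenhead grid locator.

DJ01mm

Offset from 180°W / 90°S: lon 61.0159°, lat 91.5184°.
Field: lon ⌊61.0159/20⌋ = 3 → D; lat ⌊91.5184/10⌋ = 9 → J.
Square: lon ⌊1.0159/2⌋ = 0; lat ⌊1.5184/1⌋ = 1.
Subsquare: lon ⌊1.0159/0.0833333⌋ = 12 → m; lat ⌊0.5184/0.0416667⌋ = 12 → m.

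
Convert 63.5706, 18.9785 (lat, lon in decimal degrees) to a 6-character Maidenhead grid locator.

JP93ln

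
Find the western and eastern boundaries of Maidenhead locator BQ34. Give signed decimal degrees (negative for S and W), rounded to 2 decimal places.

Field B=1, Q=16: +1·20° lon, +16·10° lat → SW at lon -160°, lat 70°.
Square 3, 4: +3·2° lon, +4·1° lat → SW at lon -154°, lat 74°.
Cell spans 2° lon × 1° lat.
west -154.00, east -152.00.

-154.00, -152.00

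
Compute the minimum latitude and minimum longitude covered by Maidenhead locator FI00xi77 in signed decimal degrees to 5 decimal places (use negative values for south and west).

-9.63750, -78.02500

Field F=5, I=8: +5·20° lon, +8·10° lat → SW at lon -80°, lat -10°.
Square 0, 0: +0·2° lon, +0·1° lat → SW at lon -80°, lat -10°.
Subsquare x=23, i=8: +23·0.0833333° lon, +8·0.0416667° lat → SW at lon -78.0833°, lat -9.66667°.
Extended square 7, 7: +7·0.00833333° lon, +7·0.00416667° lat → SW at lon -78.025°, lat -9.6375°.
latitude -9.63750, longitude -78.02500.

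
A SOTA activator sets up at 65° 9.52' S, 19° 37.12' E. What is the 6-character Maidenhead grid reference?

Shift to the Maidenhead origin (180°W, 90°S): lon 199.6187, lat 24.8413.
Field (20°×10°, letters A–R): lon ⌊199.6187/20⌋ = 9 → J; lat ⌊24.8413/10⌋ = 2 → C.
Square (2°×1°, digits 0–9): lon ⌊19.6187/2⌋ = 9; lat ⌊4.8413/1⌋ = 4.
Subsquare (5′×2.5′, letters a–x): lon ⌊1.6187/0.0833333⌋ = 19 → t; lat ⌊0.8413/0.0416667⌋ = 20 → u.

JC94tu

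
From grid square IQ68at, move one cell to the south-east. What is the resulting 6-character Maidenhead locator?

IQ68bs

Longitude subsquare a = 0; +1 → 1 = b.
Latitude subsquare t = 19; −1 → 18 = s.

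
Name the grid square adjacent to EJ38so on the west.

Longitude subsquare s = 18; −1 → 17 = r.
The latitude characters are unchanged.

EJ38ro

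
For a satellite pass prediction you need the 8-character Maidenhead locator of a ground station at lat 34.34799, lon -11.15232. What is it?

IM44ki13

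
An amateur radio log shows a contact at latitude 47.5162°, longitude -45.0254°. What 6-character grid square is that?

GN77lm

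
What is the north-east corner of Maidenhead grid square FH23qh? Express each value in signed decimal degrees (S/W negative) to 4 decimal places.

-16.6667, -74.5833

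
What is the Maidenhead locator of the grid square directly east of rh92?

AH02

Longitude square 9; +1 → 10, wraps to 0, carry into field.
Longitude field R = 17; +1 → 18, wraps to 0 = A, wrapping around the antimeridian.
The latitude characters are unchanged.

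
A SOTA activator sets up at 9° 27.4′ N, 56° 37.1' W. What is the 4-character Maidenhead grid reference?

GJ19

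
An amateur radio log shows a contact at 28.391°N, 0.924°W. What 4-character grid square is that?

IL98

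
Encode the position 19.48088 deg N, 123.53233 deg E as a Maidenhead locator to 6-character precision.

Shift to the Maidenhead origin (180°W, 90°S): lon 303.5323, lat 109.4809.
Field: lon ⌊303.5323/20⌋ = 15 → P; lat ⌊109.4809/10⌋ = 10 → K.
Square: lon ⌊3.5323/2⌋ = 1; lat ⌊9.4809/1⌋ = 9.
Subsquare: lon ⌊1.5323/0.0833333⌋ = 18 → s; lat ⌊0.4809/0.0416667⌋ = 11 → l.

PK19sl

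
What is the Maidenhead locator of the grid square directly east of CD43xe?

Longitude subsquare x = 23; +1 → 24, wraps to 0 = a, carry into square.
Longitude square 4; +1 → 5.
The latitude characters are unchanged.

CD53ae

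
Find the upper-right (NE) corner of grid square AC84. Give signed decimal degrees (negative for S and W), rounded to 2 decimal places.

-65.00, -162.00

Field A=0, C=2: +0·20° lon, +2·10° lat → SW at lon -180°, lat -70°.
Square 8, 4: +8·2° lon, +4·1° lat → SW at lon -164°, lat -66°.
Cell spans 2° lon × 1° lat. NE corner is SW corner plus one full cell.
latitude -65.00, longitude -162.00.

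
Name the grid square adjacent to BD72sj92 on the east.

BD72tj02

Longitude extended square 9; +1 → 10, wraps to 0, carry into subsquare.
Longitude subsquare s = 18; +1 → 19 = t.
The latitude characters are unchanged.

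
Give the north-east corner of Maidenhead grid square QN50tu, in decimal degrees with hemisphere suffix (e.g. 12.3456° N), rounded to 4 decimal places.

40.8750° N, 151.6667° E

Field Q=16, N=13: +16·20° lon, +13·10° lat → SW at lon 140°, lat 40°.
Square 5, 0: +5·2° lon, +0·1° lat → SW at lon 150°, lat 40°.
Subsquare t=19, u=20: +19·0.0833333° lon, +20·0.0416667° lat → SW at lon 151.583°, lat 40.8333°.
Cell spans 0.0833333° lon × 0.0416667° lat. NE corner is SW corner plus one full cell.
latitude 40.8750° N, longitude 151.6667° E.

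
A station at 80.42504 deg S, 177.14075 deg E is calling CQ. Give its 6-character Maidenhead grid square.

RA89nn

Shift to the Maidenhead origin (180°W, 90°S): lon 357.1408, lat 9.5750.
Field: 357.1408/20 → 17 → R, 9.5750/10 → 0 → A; chars RA.
Square: 17.1408/2 → 8, 9.5750/1 → 9; chars 89.
Subsquare: 1.1408/0.0833333 → 13 → n, 0.5750/0.0416667 → 13 → n; chars nn.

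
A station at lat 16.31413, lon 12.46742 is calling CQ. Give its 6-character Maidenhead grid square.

Add 180° to longitude and 90° to latitude: 192.4674, 106.3141.
Field: 192.4674/20 → 9 → J, 106.3141/10 → 10 → K; chars JK.
Square: 12.4674/2 → 6, 6.3141/1 → 6; chars 66.
Subsquare: 0.4674/0.0833333 → 5 → f, 0.3141/0.0416667 → 7 → h; chars fh.

JK66fh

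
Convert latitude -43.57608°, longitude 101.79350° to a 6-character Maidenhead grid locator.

OE06vk

Shift to the Maidenhead origin (180°W, 90°S): lon 281.7935, lat 46.4239.
Field: lon ⌊281.7935/20⌋ = 14 → O; lat ⌊46.4239/10⌋ = 4 → E.
Square: lon ⌊1.7935/2⌋ = 0; lat ⌊6.4239/1⌋ = 6.
Subsquare: lon ⌊1.7935/0.0833333⌋ = 21 → v; lat ⌊0.4239/0.0416667⌋ = 10 → k.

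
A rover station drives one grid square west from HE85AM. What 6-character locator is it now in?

Longitude subsquare a = 0; −1 → -1, wraps to 23 = x, carry into square.
Longitude square 8; −1 → 7.
The latitude characters are unchanged.

HE75xm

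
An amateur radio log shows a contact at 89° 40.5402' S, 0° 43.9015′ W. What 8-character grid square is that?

Shift to the Maidenhead origin (180°W, 90°S): lon 179.26831, lat 0.32433.
Field: lon ⌊179.26831/20⌋ = 8 → I; lat ⌊0.32433/10⌋ = 0 → A.
Square: lon ⌊19.26831/2⌋ = 9; lat ⌊0.32433/1⌋ = 0.
Subsquare: lon ⌊1.26831/0.0833333⌋ = 15 → p; lat ⌊0.32433/0.0416667⌋ = 7 → h.
Extended square: lon ⌊0.01831/0.00833333⌋ = 2; lat ⌊0.03266/0.00416667⌋ = 7.

IA90ph27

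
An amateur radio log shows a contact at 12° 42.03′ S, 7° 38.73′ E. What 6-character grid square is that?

Add 180° to longitude and 90° to latitude: 187.6455, 77.2995.
Field: lon ⌊187.6455/20⌋ = 9 → J; lat ⌊77.2995/10⌋ = 7 → H.
Square: lon ⌊7.6455/2⌋ = 3; lat ⌊7.2995/1⌋ = 7.
Subsquare: lon ⌊1.6455/0.0833333⌋ = 19 → t; lat ⌊0.2995/0.0416667⌋ = 7 → h.

JH37th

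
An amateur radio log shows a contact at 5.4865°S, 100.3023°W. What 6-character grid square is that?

Add 180° to longitude and 90° to latitude: 79.6977, 84.5135.
Field: lon ⌊79.6977/20⌋ = 3 → D; lat ⌊84.5135/10⌋ = 8 → I.
Square: lon ⌊19.6977/2⌋ = 9; lat ⌊4.5135/1⌋ = 4.
Subsquare: lon ⌊1.6977/0.0833333⌋ = 20 → u; lat ⌊0.5135/0.0416667⌋ = 12 → m.

DI94um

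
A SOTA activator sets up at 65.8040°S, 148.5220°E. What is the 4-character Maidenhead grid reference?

Shift to the Maidenhead origin (180°W, 90°S): lon 328.52, lat 24.20.
Field: lon ⌊328.52/20⌋ = 16 → Q; lat ⌊24.20/10⌋ = 2 → C.
Square: lon ⌊8.52/2⌋ = 4; lat ⌊4.20/1⌋ = 4.

QC44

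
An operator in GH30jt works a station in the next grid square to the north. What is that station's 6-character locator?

GH30ju

Latitude subsquare t = 19; +1 → 20 = u.
The longitude characters are unchanged.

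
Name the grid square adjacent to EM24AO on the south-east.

EM24bn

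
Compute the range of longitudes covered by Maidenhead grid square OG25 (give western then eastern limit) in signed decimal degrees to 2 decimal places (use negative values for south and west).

104.00, 106.00

Field O=14, G=6: +14·20° lon, +6·10° lat → SW at lon 100°, lat -30°.
Square 2, 5: +2·2° lon, +5·1° lat → SW at lon 104°, lat -25°.
Cell spans 2° lon × 1° lat.
west 104.00, east 106.00.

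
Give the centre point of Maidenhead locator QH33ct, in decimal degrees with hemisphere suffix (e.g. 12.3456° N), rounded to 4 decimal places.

Field Q=16, H=7: +16·20° lon, +7·10° lat → SW at lon 140°, lat -20°.
Square 3, 3: +3·2° lon, +3·1° lat → SW at lon 146°, lat -17°.
Subsquare c=2, t=19: +2·0.0833333° lon, +19·0.0416667° lat → SW at lon 146.167°, lat -16.2083°.
Cell spans 0.0833333° lon × 0.0416667° lat. Centre is SW corner plus half of each.
latitude 16.1875° S, longitude 146.2083° E.

16.1875° S, 146.2083° E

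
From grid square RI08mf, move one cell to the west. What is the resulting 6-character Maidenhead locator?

RI08lf

Longitude subsquare m = 12; −1 → 11 = l.
The latitude characters are unchanged.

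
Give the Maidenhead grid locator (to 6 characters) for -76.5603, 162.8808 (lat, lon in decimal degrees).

Shift to the Maidenhead origin (180°W, 90°S): lon 342.8808, lat 13.4397.
Field: 342.8808/20 → 17 → R, 13.4397/10 → 1 → B; chars RB.
Square: 2.8808/2 → 1, 3.4397/1 → 3; chars 13.
Subsquare: 0.8808/0.0833333 → 10 → k, 0.4397/0.0416667 → 10 → k; chars kk.

RB13kk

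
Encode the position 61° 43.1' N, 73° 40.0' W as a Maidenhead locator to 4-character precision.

Add 180° to longitude and 90° to latitude: 106.33, 151.72.
Field (20°×10°, letters A–R): 106.33/20 → 5 → F, 151.72/10 → 15 → P; chars FP.
Square (2°×1°, digits 0–9): 6.33/2 → 3, 1.72/1 → 1; chars 31.

FP31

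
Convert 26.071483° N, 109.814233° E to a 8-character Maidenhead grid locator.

Offset from 180°W / 90°S: lon 289.81423°, lat 116.07148°.
Field: lon ⌊289.81423/20⌋ = 14 → O; lat ⌊116.07148/10⌋ = 11 → L.
Square: lon ⌊9.81423/2⌋ = 4; lat ⌊6.07148/1⌋ = 6.
Subsquare: lon ⌊1.81423/0.0833333⌋ = 21 → v; lat ⌊0.07148/0.0416667⌋ = 1 → b.
Extended square: lon ⌊0.06423/0.00833333⌋ = 7; lat ⌊0.02982/0.00416667⌋ = 7.

OL46vb77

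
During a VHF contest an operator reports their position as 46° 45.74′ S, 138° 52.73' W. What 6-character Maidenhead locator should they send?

Add 180° to longitude and 90° to latitude: 41.1212, 43.2377.
Field: lon ⌊41.1212/20⌋ = 2 → C; lat ⌊43.2377/10⌋ = 4 → E.
Square: lon ⌊1.1212/2⌋ = 0; lat ⌊3.2377/1⌋ = 3.
Subsquare: lon ⌊1.1212/0.0833333⌋ = 13 → n; lat ⌊0.2377/0.0416667⌋ = 5 → f.

CE03nf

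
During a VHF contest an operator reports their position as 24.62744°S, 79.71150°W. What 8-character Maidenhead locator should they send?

FG05di49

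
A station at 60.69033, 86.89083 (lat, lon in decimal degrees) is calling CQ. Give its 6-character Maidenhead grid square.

NP30kq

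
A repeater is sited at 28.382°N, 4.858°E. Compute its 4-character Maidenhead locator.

JL28

Add 180° to longitude and 90° to latitude: 184.86, 118.38.
Field (20°×10°, letters A–R): 184.86/20 → 9 → J, 118.38/10 → 11 → L; chars JL.
Square (2°×1°, digits 0–9): 4.86/2 → 2, 8.38/1 → 8; chars 28.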